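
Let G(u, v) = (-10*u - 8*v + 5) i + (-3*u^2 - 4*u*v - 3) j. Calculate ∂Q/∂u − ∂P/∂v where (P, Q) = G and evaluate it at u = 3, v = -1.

∂G₂/∂u = -6*u - 4*v
∂G₁/∂v = -8
Scalar curl = -6*u - 4*v + 8
At (3, -1): -6.

-6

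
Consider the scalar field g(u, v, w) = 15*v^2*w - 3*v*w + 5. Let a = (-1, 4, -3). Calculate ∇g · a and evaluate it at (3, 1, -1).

∂g/∂u = 0
∂g/∂v = 30*v*w - 3*w
∂g/∂w = 15*v^2 - 3*v
∇g at (3, 1, -1) = (0, -27, 12)
∇g · a = (0)(-1) + (-27)(4) + (12)(-3) = -144

-144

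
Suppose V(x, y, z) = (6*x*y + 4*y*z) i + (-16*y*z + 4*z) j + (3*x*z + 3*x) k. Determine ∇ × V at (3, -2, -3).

(∇×V)₁ = ∂V₃/∂y − ∂V₂/∂z = 16*y - 4
(∇×V)₂ = ∂V₁/∂z − ∂V₃/∂x = 4*y - 3*z - 3
(∇×V)₃ = ∂V₂/∂x − ∂V₁/∂y = -6*x - 4*z
∇×V = (16*y - 4, 4*y - 3*z - 3, -6*x - 4*z)
At (3, -2, -3): (-36, -2, -6).

(-36, -2, -6)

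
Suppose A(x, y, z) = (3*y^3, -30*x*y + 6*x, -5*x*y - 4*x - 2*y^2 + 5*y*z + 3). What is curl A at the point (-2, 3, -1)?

(-7, 19, -165)

(∇×A)₁ = ∂A₃/∂y − ∂A₂/∂z = -5*x - 4*y + 5*z
(∇×A)₂ = ∂A₁/∂z − ∂A₃/∂x = 5*y + 4
(∇×A)₃ = ∂A₂/∂x − ∂A₁/∂y = -9*y^2 - 30*y + 6
∇×A = (-5*x - 4*y + 5*z, 5*y + 4, -9*y^2 - 30*y + 6)
At (-2, 3, -1): (-7, 19, -165).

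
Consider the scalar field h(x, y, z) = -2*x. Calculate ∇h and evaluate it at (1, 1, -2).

(-2, 0, 0)

∂h/∂x = -2
∂h/∂y = 0
∂h/∂z = 0
∇h = (-2, 0, 0)
At (1, 1, -2): (-2, 0, 0).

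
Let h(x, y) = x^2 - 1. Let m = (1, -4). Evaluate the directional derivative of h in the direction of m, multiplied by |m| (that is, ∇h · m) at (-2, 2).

∂h/∂x = 2*x
∂h/∂y = 0
∇h at (-2, 2) = (-4, 0)
∇h · m = (-4)(1) + (0)(-4) = -4

-4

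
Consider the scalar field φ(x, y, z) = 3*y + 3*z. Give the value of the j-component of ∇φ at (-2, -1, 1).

(∇φ)_2 = ∂φ/∂y = 3
At (-2, -1, 1): 3.

3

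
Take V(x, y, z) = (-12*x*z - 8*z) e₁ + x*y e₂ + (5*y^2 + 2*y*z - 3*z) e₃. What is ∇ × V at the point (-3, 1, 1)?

(∇×V)₁ = ∂V₃/∂y − ∂V₂/∂z = 10*y + 2*z
(∇×V)₂ = ∂V₁/∂z − ∂V₃/∂x = -12*x - 8
(∇×V)₃ = ∂V₂/∂x − ∂V₁/∂y = y
∇×V = (10*y + 2*z, -12*x - 8, y)
At (-3, 1, 1): (12, 28, 1).

(12, 28, 1)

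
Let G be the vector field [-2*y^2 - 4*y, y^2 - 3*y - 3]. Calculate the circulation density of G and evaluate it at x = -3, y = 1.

8

∂G₂/∂x = 0
∂G₁/∂y = -4*y - 4
Scalar curl = 4*y + 4
At (-3, 1): 8.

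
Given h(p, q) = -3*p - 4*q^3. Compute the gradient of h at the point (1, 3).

(-3, -108)

∂h/∂p = -3
∂h/∂q = -12*q^2
∇h = (-3, -12*q^2)
At (1, 3): (-3, -108).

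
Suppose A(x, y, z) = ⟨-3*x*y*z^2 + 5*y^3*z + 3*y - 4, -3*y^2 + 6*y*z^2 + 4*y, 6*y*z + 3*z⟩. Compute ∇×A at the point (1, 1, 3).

(-18, -13, -21)

(∇×A)₁ = ∂A₃/∂y − ∂A₂/∂z = -12*y*z + 6*z
(∇×A)₂ = ∂A₁/∂z − ∂A₃/∂x = -6*x*y*z + 5*y^3
(∇×A)₃ = ∂A₂/∂x − ∂A₁/∂y = 3*x*z^2 - 15*y^2*z - 3
∇×A = (-12*y*z + 6*z, -6*x*y*z + 5*y^3, 3*x*z^2 - 15*y^2*z - 3)
At (1, 1, 3): (-18, -13, -21).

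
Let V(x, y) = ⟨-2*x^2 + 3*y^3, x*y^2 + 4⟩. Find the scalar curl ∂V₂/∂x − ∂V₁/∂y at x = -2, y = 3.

-72

∂V₂/∂x = y^2
∂V₁/∂y = 9*y^2
Scalar curl = -8*y^2
At (-2, 3): -72.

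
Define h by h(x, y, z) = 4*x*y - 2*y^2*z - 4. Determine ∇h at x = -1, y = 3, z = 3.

∂h/∂x = 4*y
∂h/∂y = 4*x - 4*y*z
∂h/∂z = -2*y^2
∇h = (4*y, 4*x - 4*y*z, -2*y^2)
At (-1, 3, 3): (12, -40, -18).

(12, -40, -18)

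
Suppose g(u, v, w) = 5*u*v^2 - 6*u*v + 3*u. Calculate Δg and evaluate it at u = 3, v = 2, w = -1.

30

∂²g/∂u² = 0
∂²g/∂v² = 10*u
∂²g/∂w² = 0
∇²g = 10*u
At (3, 2, -1): 30.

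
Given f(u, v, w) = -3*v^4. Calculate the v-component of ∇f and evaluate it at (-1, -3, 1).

324

(∇f)_2 = ∂f/∂v = -12*v^3
At (-1, -3, 1): 324.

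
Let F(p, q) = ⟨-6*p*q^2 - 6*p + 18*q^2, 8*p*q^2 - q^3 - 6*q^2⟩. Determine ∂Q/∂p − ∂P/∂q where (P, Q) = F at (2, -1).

∂F₂/∂p = 8*q^2
∂F₁/∂q = -12*p*q + 36*q
Scalar curl = 12*p*q + 8*q^2 - 36*q
At (2, -1): 20.

20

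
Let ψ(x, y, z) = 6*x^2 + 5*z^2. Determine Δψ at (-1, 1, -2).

∂²ψ/∂x² = 12
∂²ψ/∂y² = 0
∂²ψ/∂z² = 10
∇²ψ = 22
At (-1, 1, -2): 22.

22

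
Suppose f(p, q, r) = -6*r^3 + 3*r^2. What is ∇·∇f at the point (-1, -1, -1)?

∂²f/∂p² = 0
∂²f/∂q² = 0
∂²f/∂r² = 6*(-6*r + 1)
∇²f = -36*r + 6
At (-1, -1, -1): 42.

42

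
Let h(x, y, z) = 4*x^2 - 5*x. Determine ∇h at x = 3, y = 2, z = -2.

(19, 0, 0)

∂h/∂x = 8*x - 5
∂h/∂y = 0
∂h/∂z = 0
∇h = (8*x - 5, 0, 0)
At (3, 2, -2): (19, 0, 0).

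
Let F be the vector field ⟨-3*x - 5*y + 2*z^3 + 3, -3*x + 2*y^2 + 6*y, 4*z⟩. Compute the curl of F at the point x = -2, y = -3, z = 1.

(∇×F)₁ = ∂F₃/∂y − ∂F₂/∂z = 0
(∇×F)₂ = ∂F₁/∂z − ∂F₃/∂x = 6*z^2
(∇×F)₃ = ∂F₂/∂x − ∂F₁/∂y = 2
∇×F = (0, 6*z^2, 2)
At (-2, -3, 1): (0, 6, 2).

(0, 6, 2)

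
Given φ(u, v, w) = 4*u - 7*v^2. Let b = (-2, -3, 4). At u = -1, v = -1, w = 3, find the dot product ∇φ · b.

-50

∂φ/∂u = 4
∂φ/∂v = -14*v
∂φ/∂w = 0
∇φ at (-1, -1, 3) = (4, 14, 0)
∇φ · b = (4)(-2) + (14)(-3) + (0)(4) = -50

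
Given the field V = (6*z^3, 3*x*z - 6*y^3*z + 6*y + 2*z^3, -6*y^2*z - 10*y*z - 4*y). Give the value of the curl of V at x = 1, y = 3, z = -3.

(∇×V)₁ = ∂V₃/∂y − ∂V₂/∂z = -3*x + 6*y^3 - 12*y*z - 6*z^2 - 10*z - 4
(∇×V)₂ = ∂V₁/∂z − ∂V₃/∂x = 18*z^2
(∇×V)₃ = ∂V₂/∂x − ∂V₁/∂y = 3*z
∇×V = (-3*x + 6*y^3 - 12*y*z - 6*z^2 - 10*z - 4, 18*z^2, 3*z)
At (1, 3, -3): (239, 162, -9).

(239, 162, -9)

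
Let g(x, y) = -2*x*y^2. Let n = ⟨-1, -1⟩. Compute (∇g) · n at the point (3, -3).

-18

∂g/∂x = -2*y^2
∂g/∂y = -4*x*y
∇g at (3, -3) = (-18, 36)
∇g · n = (-18)(-1) + (36)(-1) = -18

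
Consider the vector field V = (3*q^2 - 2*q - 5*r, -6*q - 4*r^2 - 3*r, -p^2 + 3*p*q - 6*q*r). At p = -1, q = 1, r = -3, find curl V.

(∇×V)₁ = ∂V₃/∂q − ∂V₂/∂r = 3*p + 2*r + 3
(∇×V)₂ = ∂V₁/∂r − ∂V₃/∂p = 2*p - 3*q - 5
(∇×V)₃ = ∂V₂/∂p − ∂V₁/∂q = -6*q + 2
∇×V = (3*p + 2*r + 3, 2*p - 3*q - 5, -6*q + 2)
At (-1, 1, -3): (-6, -10, -4).

(-6, -10, -4)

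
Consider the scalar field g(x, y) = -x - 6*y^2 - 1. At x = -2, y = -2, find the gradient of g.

∂g/∂x = -1
∂g/∂y = -12*y
∇g = (-1, -12*y)
At (-2, -2): (-1, 24).

(-1, 24)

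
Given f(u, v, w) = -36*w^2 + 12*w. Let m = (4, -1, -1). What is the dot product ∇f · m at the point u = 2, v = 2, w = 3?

∂f/∂u = 0
∂f/∂v = 0
∂f/∂w = -72*w + 12
∇f at (2, 2, 3) = (0, 0, -204)
∇f · m = (0)(4) + (0)(-1) + (-204)(-1) = 204

204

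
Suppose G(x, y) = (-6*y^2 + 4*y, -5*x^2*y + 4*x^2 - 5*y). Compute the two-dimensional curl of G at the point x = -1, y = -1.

∂G₂/∂x = -10*x*y + 8*x
∂G₁/∂y = -12*y + 4
Scalar curl = -10*x*y + 8*x + 12*y - 4
At (-1, -1): -34.

-34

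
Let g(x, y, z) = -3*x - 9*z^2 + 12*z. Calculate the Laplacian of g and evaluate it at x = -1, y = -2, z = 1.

-18

∂²g/∂x² = 0
∂²g/∂y² = 0
∂²g/∂z² = -18
∇²g = -18
At (-1, -2, 1): -18.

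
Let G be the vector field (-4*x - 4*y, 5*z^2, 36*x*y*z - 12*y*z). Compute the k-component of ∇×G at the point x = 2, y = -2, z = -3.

(∇×G)_3 = ∂G₂/∂x − ∂G₁/∂y
= 0 − (-4)
= 4
At (2, -2, -3): 4.

4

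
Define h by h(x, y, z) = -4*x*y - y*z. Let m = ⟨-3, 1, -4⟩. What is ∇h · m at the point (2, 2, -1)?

25

∂h/∂x = -4*y
∂h/∂y = -4*x - z
∂h/∂z = -y
∇h at (2, 2, -1) = (-8, -7, -2)
∇h · m = (-8)(-3) + (-7)(1) + (-2)(-4) = 25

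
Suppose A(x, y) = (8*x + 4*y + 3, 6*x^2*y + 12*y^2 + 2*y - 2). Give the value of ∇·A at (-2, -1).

∂A₁/∂x = 8
∂A₂/∂y = 6*x^2 + 24*y + 2
∇·A = 6*x^2 + 24*y + 10
At (-2, -1): 10.

10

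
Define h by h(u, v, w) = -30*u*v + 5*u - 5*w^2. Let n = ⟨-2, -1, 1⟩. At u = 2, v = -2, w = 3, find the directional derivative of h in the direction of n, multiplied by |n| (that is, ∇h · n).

∂h/∂u = -30*v + 5
∂h/∂v = -30*u
∂h/∂w = -10*w
∇h at (2, -2, 3) = (65, -60, -30)
∇h · n = (65)(-2) + (-60)(-1) + (-30)(1) = -100

-100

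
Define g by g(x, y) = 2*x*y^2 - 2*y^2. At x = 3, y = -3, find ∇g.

∂g/∂x = 2*y^2
∂g/∂y = 4*x*y - 4*y
∇g = (2*y^2, 4*x*y - 4*y)
At (3, -3): (18, -24).

(18, -24)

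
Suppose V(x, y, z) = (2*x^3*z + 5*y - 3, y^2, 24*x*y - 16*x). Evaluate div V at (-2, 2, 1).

28

∂V₁/∂x = 6*x^2*z
∂V₂/∂y = 2*y
∂V₃/∂z = 0
∇·V = 6*x^2*z + 2*y
At (-2, 2, 1): 28.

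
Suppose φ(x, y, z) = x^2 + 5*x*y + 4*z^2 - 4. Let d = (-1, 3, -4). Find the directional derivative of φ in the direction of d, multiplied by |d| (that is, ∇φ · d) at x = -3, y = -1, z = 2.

-98

∂φ/∂x = 2*x + 5*y
∂φ/∂y = 5*x
∂φ/∂z = 8*z
∇φ at (-3, -1, 2) = (-11, -15, 16)
∇φ · d = (-11)(-1) + (-15)(3) + (16)(-4) = -98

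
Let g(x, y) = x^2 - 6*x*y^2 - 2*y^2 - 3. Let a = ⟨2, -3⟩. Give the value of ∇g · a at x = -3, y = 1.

∂g/∂x = 2*x - 6*y^2
∂g/∂y = -12*x*y - 4*y
∇g at (-3, 1) = (-12, 32)
∇g · a = (-12)(2) + (32)(-3) = -120

-120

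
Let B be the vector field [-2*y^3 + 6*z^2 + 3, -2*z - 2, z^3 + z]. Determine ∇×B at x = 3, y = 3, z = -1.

(2, -12, 54)

(∇×B)₁ = ∂B₃/∂y − ∂B₂/∂z = 2
(∇×B)₂ = ∂B₁/∂z − ∂B₃/∂x = 12*z
(∇×B)₃ = ∂B₂/∂x − ∂B₁/∂y = 6*y^2
∇×B = (2, 12*z, 6*y^2)
At (3, 3, -1): (2, -12, 54).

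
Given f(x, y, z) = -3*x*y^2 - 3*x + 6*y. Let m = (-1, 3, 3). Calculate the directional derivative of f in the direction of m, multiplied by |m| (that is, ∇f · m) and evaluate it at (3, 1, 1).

∂f/∂x = -3*y^2 - 3
∂f/∂y = -6*x*y + 6
∂f/∂z = 0
∇f at (3, 1, 1) = (-6, -12, 0)
∇f · m = (-6)(-1) + (-12)(3) + (0)(3) = -30

-30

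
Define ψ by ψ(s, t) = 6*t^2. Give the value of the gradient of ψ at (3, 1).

(0, 12)

∂ψ/∂s = 0
∂ψ/∂t = 12*t
∇ψ = (0, 12*t)
At (3, 1): (0, 12).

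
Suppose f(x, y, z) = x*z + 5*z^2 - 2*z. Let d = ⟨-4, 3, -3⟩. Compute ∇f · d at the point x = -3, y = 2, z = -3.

∂f/∂x = z
∂f/∂y = 0
∂f/∂z = x + 10*z - 2
∇f at (-3, 2, -3) = (-3, 0, -35)
∇f · d = (-3)(-4) + (0)(3) + (-35)(-3) = 117

117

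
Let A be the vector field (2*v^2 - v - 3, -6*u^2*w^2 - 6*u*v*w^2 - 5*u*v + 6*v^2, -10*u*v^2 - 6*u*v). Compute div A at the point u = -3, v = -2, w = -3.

153

∂A₁/∂u = 0
∂A₂/∂v = -6*u*w^2 - 5*u + 12*v
∂A₃/∂w = 0
∇·A = -6*u*w^2 - 5*u + 12*v
At (-3, -2, -3): 153.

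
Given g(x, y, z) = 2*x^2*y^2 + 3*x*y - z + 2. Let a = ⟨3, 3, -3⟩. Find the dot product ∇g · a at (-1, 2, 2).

∂g/∂x = 4*x*y^2 + 3*y
∂g/∂y = 4*x^2*y + 3*x
∂g/∂z = -1
∇g at (-1, 2, 2) = (-10, 5, -1)
∇g · a = (-10)(3) + (5)(3) + (-1)(-3) = -12

-12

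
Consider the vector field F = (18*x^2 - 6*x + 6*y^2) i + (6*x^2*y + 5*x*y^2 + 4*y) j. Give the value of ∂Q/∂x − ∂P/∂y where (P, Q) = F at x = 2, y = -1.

-7

∂F₂/∂x = 12*x*y + 5*y^2
∂F₁/∂y = 12*y
Scalar curl = 12*x*y + 5*y^2 - 12*y
At (2, -1): -7.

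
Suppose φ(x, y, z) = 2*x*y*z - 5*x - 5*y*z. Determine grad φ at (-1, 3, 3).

∂φ/∂x = 2*y*z - 5
∂φ/∂y = 2*x*z - 5*z
∂φ/∂z = 2*x*y - 5*y
∇φ = (2*y*z - 5, 2*x*z - 5*z, 2*x*y - 5*y)
At (-1, 3, 3): (13, -21, -21).

(13, -21, -21)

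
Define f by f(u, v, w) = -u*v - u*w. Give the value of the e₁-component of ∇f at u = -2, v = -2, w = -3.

(∇f)_1 = ∂f/∂u = -v - w
At (-2, -2, -3): 5.

5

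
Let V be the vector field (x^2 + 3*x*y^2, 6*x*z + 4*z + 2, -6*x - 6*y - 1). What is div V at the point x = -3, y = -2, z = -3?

6

∂V₁/∂x = 2*x + 3*y^2
∂V₂/∂y = 0
∂V₃/∂z = 0
∇·V = 2*x + 3*y^2
At (-3, -2, -3): 6.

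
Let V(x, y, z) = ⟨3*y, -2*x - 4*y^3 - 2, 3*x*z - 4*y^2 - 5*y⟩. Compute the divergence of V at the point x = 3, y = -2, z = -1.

∂V₁/∂x = 0
∂V₂/∂y = -12*y^2
∂V₃/∂z = 3*x
∇·V = 3*x - 12*y^2
At (3, -2, -1): -39.

-39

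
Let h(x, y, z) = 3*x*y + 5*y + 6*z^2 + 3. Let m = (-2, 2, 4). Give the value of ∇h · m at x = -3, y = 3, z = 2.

70

∂h/∂x = 3*y
∂h/∂y = 3*x + 5
∂h/∂z = 12*z
∇h at (-3, 3, 2) = (9, -4, 24)
∇h · m = (9)(-2) + (-4)(2) + (24)(4) = 70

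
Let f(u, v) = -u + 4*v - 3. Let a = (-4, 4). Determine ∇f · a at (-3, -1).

20

∂f/∂u = -1
∂f/∂v = 4
∇f at (-3, -1) = (-1, 4)
∇f · a = (-1)(-4) + (4)(4) = 20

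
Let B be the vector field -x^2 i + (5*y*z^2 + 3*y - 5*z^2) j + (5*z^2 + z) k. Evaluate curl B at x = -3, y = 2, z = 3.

(-30, 0, 0)

(∇×B)₁ = ∂B₃/∂y − ∂B₂/∂z = -10*y*z + 10*z
(∇×B)₂ = ∂B₁/∂z − ∂B₃/∂x = 0
(∇×B)₃ = ∂B₂/∂x − ∂B₁/∂y = 0
∇×B = (-10*y*z + 10*z, 0, 0)
At (-3, 2, 3): (-30, 0, 0).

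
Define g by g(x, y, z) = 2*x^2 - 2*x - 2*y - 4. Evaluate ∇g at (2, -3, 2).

(6, -2, 0)

∂g/∂x = 4*x - 2
∂g/∂y = -2
∂g/∂z = 0
∇g = (4*x - 2, -2, 0)
At (2, -3, 2): (6, -2, 0).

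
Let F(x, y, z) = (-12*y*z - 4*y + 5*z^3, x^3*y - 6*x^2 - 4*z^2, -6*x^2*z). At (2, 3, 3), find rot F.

(∇×F)₁ = ∂F₃/∂y − ∂F₂/∂z = 8*z
(∇×F)₂ = ∂F₁/∂z − ∂F₃/∂x = 12*x*z - 12*y + 15*z^2
(∇×F)₃ = ∂F₂/∂x − ∂F₁/∂y = 3*x^2*y - 12*x + 12*z + 4
∇×F = (8*z, 12*x*z - 12*y + 15*z^2, 3*x^2*y - 12*x + 12*z + 4)
At (2, 3, 3): (24, 171, 52).

(24, 171, 52)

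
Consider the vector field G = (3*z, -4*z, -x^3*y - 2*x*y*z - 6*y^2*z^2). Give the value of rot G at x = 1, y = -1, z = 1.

(13, -2, 0)

(∇×G)₁ = ∂G₃/∂y − ∂G₂/∂z = -x^3 - 2*x*z - 12*y*z^2 + 4
(∇×G)₂ = ∂G₁/∂z − ∂G₃/∂x = 3*x^2*y + 2*y*z + 3
(∇×G)₃ = ∂G₂/∂x − ∂G₁/∂y = 0
∇×G = (-x^3 - 2*x*z - 12*y*z^2 + 4, 3*x^2*y + 2*y*z + 3, 0)
At (1, -1, 1): (13, -2, 0).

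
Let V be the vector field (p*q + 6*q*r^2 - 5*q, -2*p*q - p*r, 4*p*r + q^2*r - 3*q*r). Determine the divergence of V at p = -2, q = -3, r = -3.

11

∂V₁/∂p = q
∂V₂/∂q = -2*p
∂V₃/∂r = 4*p + q^2 - 3*q
∇·V = 2*p + q^2 - 2*q
At (-2, -3, -3): 11.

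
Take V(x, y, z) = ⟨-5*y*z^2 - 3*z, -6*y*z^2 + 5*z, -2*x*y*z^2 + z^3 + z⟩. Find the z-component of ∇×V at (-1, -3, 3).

(∇×V)_3 = ∂V₂/∂x − ∂V₁/∂y
= 0 − (-5*z^2)
= 5*z^2
At (-1, -3, 3): 45.

45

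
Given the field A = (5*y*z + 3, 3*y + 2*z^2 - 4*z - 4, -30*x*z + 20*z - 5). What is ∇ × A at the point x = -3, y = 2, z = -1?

(8, -20, 5)

(∇×A)₁ = ∂A₃/∂y − ∂A₂/∂z = -4*z + 4
(∇×A)₂ = ∂A₁/∂z − ∂A₃/∂x = 5*y + 30*z
(∇×A)₃ = ∂A₂/∂x − ∂A₁/∂y = -5*z
∇×A = (-4*z + 4, 5*y + 30*z, -5*z)
At (-3, 2, -1): (8, -20, 5).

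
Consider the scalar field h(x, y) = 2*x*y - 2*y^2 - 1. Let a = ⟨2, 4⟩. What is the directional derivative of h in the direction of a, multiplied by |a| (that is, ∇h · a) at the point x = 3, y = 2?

0

∂h/∂x = 2*y
∂h/∂y = 2*x - 4*y
∇h at (3, 2) = (4, -2)
∇h · a = (4)(2) + (-2)(4) = 0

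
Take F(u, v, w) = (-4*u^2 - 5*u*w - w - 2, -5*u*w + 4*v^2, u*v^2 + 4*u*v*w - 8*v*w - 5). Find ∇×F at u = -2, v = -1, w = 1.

(-22, 12, -5)

(∇×F)₁ = ∂F₃/∂v − ∂F₂/∂w = 2*u*v + 4*u*w + 5*u - 8*w
(∇×F)₂ = ∂F₁/∂w − ∂F₃/∂u = -5*u - v^2 - 4*v*w - 1
(∇×F)₃ = ∂F₂/∂u − ∂F₁/∂v = -5*w
∇×F = (2*u*v + 4*u*w + 5*u - 8*w, -5*u - v^2 - 4*v*w - 1, -5*w)
At (-2, -1, 1): (-22, 12, -5).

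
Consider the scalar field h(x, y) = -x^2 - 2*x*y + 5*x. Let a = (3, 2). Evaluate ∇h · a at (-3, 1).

39

∂h/∂x = -2*x - 2*y + 5
∂h/∂y = -2*x
∇h at (-3, 1) = (9, 6)
∇h · a = (9)(3) + (6)(2) = 39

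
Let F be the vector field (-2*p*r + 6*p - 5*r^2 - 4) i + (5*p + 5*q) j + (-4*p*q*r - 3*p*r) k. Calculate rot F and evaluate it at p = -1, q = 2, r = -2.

(∇×F)₁ = ∂F₃/∂q − ∂F₂/∂r = -4*p*r
(∇×F)₂ = ∂F₁/∂r − ∂F₃/∂p = -2*p + 4*q*r - 7*r
(∇×F)₃ = ∂F₂/∂p − ∂F₁/∂q = 5
∇×F = (-4*p*r, -2*p + 4*q*r - 7*r, 5)
At (-1, 2, -2): (-8, 0, 5).

(-8, 0, 5)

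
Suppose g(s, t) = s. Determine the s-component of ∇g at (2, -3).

(∇g)_1 = ∂g/∂s = 1
At (2, -3): 1.

1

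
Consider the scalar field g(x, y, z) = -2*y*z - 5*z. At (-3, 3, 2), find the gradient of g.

(0, -4, -11)

∂g/∂x = 0
∂g/∂y = -2*z
∂g/∂z = -2*y - 5
∇g = (0, -2*z, -2*y - 5)
At (-3, 3, 2): (0, -4, -11).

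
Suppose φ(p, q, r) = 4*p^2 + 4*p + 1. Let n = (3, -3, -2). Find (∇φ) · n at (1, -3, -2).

36

∂φ/∂p = 8*p + 4
∂φ/∂q = 0
∂φ/∂r = 0
∇φ at (1, -3, -2) = (12, 0, 0)
∇φ · n = (12)(3) + (0)(-3) + (0)(-2) = 36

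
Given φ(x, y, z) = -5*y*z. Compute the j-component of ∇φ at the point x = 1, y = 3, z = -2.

(∇φ)_2 = ∂φ/∂y = -5*z
At (1, 3, -2): 10.

10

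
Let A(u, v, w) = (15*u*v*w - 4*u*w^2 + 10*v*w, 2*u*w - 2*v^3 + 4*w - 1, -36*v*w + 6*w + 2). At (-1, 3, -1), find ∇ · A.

∂A₁/∂u = 15*v*w - 4*w^2
∂A₂/∂v = -6*v^2
∂A₃/∂w = -36*v + 6
∇·A = -6*v^2 + 15*v*w - 36*v - 4*w^2 + 6
At (-1, 3, -1): -205.

-205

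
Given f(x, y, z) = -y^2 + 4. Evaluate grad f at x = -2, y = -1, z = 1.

∂f/∂x = 0
∂f/∂y = -2*y
∂f/∂z = 0
∇f = (0, -2*y, 0)
At (-2, -1, 1): (0, 2, 0).

(0, 2, 0)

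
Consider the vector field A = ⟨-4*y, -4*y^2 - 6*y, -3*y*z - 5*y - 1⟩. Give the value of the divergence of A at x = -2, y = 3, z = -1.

∂A₁/∂x = 0
∂A₂/∂y = -8*y - 6
∂A₃/∂z = -3*y
∇·A = -11*y - 6
At (-2, 3, -1): -39.

-39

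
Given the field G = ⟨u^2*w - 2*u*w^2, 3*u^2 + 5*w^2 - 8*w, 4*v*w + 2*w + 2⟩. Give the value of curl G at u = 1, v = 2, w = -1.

(∇×G)₁ = ∂G₃/∂v − ∂G₂/∂w = -6*w + 8
(∇×G)₂ = ∂G₁/∂w − ∂G₃/∂u = u^2 - 4*u*w
(∇×G)₃ = ∂G₂/∂u − ∂G₁/∂v = 6*u
∇×G = (-6*w + 8, u^2 - 4*u*w, 6*u)
At (1, 2, -1): (14, 5, 6).

(14, 5, 6)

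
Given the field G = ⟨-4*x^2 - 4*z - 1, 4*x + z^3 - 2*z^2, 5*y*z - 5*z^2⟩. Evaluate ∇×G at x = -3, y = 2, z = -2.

(∇×G)₁ = ∂G₃/∂y − ∂G₂/∂z = -3*z^2 + 9*z
(∇×G)₂ = ∂G₁/∂z − ∂G₃/∂x = -4
(∇×G)₃ = ∂G₂/∂x − ∂G₁/∂y = 4
∇×G = (-3*z^2 + 9*z, -4, 4)
At (-3, 2, -2): (-30, -4, 4).

(-30, -4, 4)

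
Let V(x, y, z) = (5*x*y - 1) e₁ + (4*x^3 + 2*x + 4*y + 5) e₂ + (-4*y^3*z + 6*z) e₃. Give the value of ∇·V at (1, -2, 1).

32

∂V₁/∂x = 5*y
∂V₂/∂y = 4
∂V₃/∂z = -4*y^3 + 6
∇·V = -4*y^3 + 5*y + 10
At (1, -2, 1): 32.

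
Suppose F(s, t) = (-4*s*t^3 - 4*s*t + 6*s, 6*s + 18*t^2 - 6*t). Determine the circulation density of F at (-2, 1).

∂F₂/∂s = 6
∂F₁/∂t = -12*s*t^2 - 4*s
Scalar curl = 12*s*t^2 + 4*s + 6
At (-2, 1): -26.

-26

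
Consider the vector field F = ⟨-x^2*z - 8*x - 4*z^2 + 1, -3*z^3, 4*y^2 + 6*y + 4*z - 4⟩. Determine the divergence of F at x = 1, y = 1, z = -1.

-2

∂F₁/∂x = -2*x*z - 8
∂F₂/∂y = 0
∂F₃/∂z = 4
∇·F = -2*x*z - 4
At (1, 1, -1): -2.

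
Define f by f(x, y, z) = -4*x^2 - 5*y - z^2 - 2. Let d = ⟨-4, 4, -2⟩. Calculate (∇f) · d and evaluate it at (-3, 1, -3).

-128

∂f/∂x = -8*x
∂f/∂y = -5
∂f/∂z = -2*z
∇f at (-3, 1, -3) = (24, -5, 6)
∇f · d = (24)(-4) + (-5)(4) + (6)(-2) = -128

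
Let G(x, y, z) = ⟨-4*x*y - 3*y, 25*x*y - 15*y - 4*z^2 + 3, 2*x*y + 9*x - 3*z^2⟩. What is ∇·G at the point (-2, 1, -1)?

∂G₁/∂x = -4*y
∂G₂/∂y = 25*x - 15
∂G₃/∂z = -6*z
∇·G = 25*x - 4*y - 6*z - 15
At (-2, 1, -1): -63.

-63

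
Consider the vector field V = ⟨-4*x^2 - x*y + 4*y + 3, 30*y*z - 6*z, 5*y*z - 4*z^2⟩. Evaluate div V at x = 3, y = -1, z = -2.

-72

∂V₁/∂x = -8*x - y
∂V₂/∂y = 30*z
∂V₃/∂z = 5*y - 8*z
∇·V = -8*x + 4*y + 22*z
At (3, -1, -2): -72.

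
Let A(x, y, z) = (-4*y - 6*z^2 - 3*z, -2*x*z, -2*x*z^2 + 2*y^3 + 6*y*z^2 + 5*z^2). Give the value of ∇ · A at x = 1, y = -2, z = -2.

∂A₁/∂x = 0
∂A₂/∂y = 0
∂A₃/∂z = -4*x*z + 12*y*z + 10*z
∇·A = -4*x*z + 12*y*z + 10*z
At (1, -2, -2): 36.

36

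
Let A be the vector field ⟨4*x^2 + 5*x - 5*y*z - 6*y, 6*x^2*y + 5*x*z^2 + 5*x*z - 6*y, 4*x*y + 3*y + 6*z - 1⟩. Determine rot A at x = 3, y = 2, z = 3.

(-90, -18, 153)

(∇×A)₁ = ∂A₃/∂y − ∂A₂/∂z = -10*x*z - x + 3
(∇×A)₂ = ∂A₁/∂z − ∂A₃/∂x = -9*y
(∇×A)₃ = ∂A₂/∂x − ∂A₁/∂y = 12*x*y + 5*z^2 + 10*z + 6
∇×A = (-10*x*z - x + 3, -9*y, 12*x*y + 5*z^2 + 10*z + 6)
At (3, 2, 3): (-90, -18, 153).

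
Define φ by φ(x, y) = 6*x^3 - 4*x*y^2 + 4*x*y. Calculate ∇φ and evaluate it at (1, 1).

(18, -4)

∂φ/∂x = 18*x^2 - 4*y^2 + 4*y
∂φ/∂y = -8*x*y + 4*x
∇φ = (18*x^2 - 4*y^2 + 4*y, -8*x*y + 4*x)
At (1, 1): (18, -4).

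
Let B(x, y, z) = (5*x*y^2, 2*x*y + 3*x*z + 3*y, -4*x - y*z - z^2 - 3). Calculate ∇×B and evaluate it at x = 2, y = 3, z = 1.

(∇×B)₁ = ∂B₃/∂y − ∂B₂/∂z = -3*x - z
(∇×B)₂ = ∂B₁/∂z − ∂B₃/∂x = 4
(∇×B)₃ = ∂B₂/∂x − ∂B₁/∂y = -10*x*y + 2*y + 3*z
∇×B = (-3*x - z, 4, -10*x*y + 2*y + 3*z)
At (2, 3, 1): (-7, 4, -51).

(-7, 4, -51)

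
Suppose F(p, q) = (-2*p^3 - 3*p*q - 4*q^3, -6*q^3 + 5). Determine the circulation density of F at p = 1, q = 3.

111

∂F₂/∂p = 0
∂F₁/∂q = -3*p - 12*q^2
Scalar curl = 3*p + 12*q^2
At (1, 3): 111.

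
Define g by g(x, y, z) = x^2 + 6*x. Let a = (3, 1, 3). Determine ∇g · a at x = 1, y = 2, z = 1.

24

∂g/∂x = 2*x + 6
∂g/∂y = 0
∂g/∂z = 0
∇g at (1, 2, 1) = (8, 0, 0)
∇g · a = (8)(3) + (0)(1) + (0)(3) = 24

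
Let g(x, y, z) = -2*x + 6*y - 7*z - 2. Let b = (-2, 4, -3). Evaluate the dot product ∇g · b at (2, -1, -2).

49

∂g/∂x = -2
∂g/∂y = 6
∂g/∂z = -7
∇g at (2, -1, -2) = (-2, 6, -7)
∇g · b = (-2)(-2) + (6)(4) + (-7)(-3) = 49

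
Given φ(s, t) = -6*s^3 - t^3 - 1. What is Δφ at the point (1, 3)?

-54

∂²φ/∂s² = -36*s
∂²φ/∂t² = -6*t
∇²φ = -36*s - 6*t
At (1, 3): -54.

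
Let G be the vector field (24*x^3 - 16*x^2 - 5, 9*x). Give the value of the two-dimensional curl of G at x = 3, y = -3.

∂G₂/∂x = 9
∂G₁/∂y = 0
Scalar curl = 9
At (3, -3): 9.

9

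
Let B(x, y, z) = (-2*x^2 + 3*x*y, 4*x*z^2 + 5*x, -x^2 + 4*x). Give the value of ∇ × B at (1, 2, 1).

(∇×B)₁ = ∂B₃/∂y − ∂B₂/∂z = -8*x*z
(∇×B)₂ = ∂B₁/∂z − ∂B₃/∂x = 2*x - 4
(∇×B)₃ = ∂B₂/∂x − ∂B₁/∂y = -3*x + 4*z^2 + 5
∇×B = (-8*x*z, 2*x - 4, -3*x + 4*z^2 + 5)
At (1, 2, 1): (-8, -2, 6).

(-8, -2, 6)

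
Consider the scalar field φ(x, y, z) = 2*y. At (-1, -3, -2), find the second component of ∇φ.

2

(∇φ)_2 = ∂φ/∂y = 2
At (-1, -3, -2): 2.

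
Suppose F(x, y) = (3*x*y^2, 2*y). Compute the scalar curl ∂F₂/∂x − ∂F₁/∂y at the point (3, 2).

-36

∂F₂/∂x = 0
∂F₁/∂y = 6*x*y
Scalar curl = -6*x*y
At (3, 2): -36.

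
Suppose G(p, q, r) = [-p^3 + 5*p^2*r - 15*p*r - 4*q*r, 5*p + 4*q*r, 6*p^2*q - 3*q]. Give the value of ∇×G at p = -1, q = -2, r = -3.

(∇×G)₁ = ∂G₃/∂q − ∂G₂/∂r = 6*p^2 - 4*q - 3
(∇×G)₂ = ∂G₁/∂r − ∂G₃/∂p = 5*p^2 - 12*p*q - 15*p - 4*q
(∇×G)₃ = ∂G₂/∂p − ∂G₁/∂q = 4*r + 5
∇×G = (6*p^2 - 4*q - 3, 5*p^2 - 12*p*q - 15*p - 4*q, 4*r + 5)
At (-1, -2, -3): (11, 4, -7).

(11, 4, -7)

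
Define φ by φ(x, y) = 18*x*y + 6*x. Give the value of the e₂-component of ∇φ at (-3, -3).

(∇φ)_2 = ∂φ/∂y = 18*x
At (-3, -3): -54.

-54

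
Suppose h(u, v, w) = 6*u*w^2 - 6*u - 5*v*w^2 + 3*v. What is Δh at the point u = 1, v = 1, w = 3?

2

∂²h/∂u² = 0
∂²h/∂v² = 0
∂²h/∂w² = 2*(6*u - 5*v)
∇²h = 12*u - 10*v
At (1, 1, 3): 2.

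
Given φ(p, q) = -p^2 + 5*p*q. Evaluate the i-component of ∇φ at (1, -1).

(∇φ)_1 = ∂φ/∂p = -2*p + 5*q
At (1, -1): -7.

-7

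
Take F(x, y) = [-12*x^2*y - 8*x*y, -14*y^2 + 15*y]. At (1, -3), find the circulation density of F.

20

∂F₂/∂x = 0
∂F₁/∂y = -12*x^2 - 8*x
Scalar curl = 12*x^2 + 8*x
At (1, -3): 20.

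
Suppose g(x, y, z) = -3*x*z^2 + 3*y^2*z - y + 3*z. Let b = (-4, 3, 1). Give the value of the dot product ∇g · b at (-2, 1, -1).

∂g/∂x = -3*z^2
∂g/∂y = 6*y*z - 1
∂g/∂z = -6*x*z + 3*y^2 + 3
∇g at (-2, 1, -1) = (-3, -7, -6)
∇g · b = (-3)(-4) + (-7)(3) + (-6)(1) = -15

-15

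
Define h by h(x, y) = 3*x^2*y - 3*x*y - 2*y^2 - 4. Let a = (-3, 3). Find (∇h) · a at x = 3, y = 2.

-60

∂h/∂x = 6*x*y - 3*y
∂h/∂y = 3*x^2 - 3*x - 4*y
∇h at (3, 2) = (30, 10)
∇h · a = (30)(-3) + (10)(3) = -60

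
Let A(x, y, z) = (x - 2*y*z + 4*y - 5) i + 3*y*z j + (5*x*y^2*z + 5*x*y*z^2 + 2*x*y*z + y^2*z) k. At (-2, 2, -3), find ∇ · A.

68

∂A₁/∂x = 1
∂A₂/∂y = 3*z
∂A₃/∂z = 5*x*y^2 + 10*x*y*z + 2*x*y + y^2
∇·A = 5*x*y^2 + 10*x*y*z + 2*x*y + y^2 + 3*z + 1
At (-2, 2, -3): 68.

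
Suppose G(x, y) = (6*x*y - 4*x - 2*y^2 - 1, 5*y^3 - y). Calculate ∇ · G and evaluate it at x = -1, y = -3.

112

∂G₁/∂x = 6*y - 4
∂G₂/∂y = 15*y^2 - 1
∇·G = 15*y^2 + 6*y - 5
At (-1, -3): 112.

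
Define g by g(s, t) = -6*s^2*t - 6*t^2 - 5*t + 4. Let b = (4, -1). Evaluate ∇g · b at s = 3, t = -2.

∂g/∂s = -12*s*t
∂g/∂t = -6*s^2 - 12*t - 5
∇g at (3, -2) = (72, -35)
∇g · b = (72)(4) + (-35)(-1) = 323

323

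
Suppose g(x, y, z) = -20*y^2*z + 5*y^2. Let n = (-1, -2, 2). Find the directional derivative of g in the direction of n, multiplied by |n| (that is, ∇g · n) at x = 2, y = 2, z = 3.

∂g/∂x = 0
∂g/∂y = -40*y*z + 10*y
∂g/∂z = -20*y^2
∇g at (2, 2, 3) = (0, -220, -80)
∇g · n = (0)(-1) + (-220)(-2) + (-80)(2) = 280

280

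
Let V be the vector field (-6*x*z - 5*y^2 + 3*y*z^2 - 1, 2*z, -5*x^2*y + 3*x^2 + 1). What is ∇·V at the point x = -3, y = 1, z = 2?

-12

∂V₁/∂x = -6*z
∂V₂/∂y = 0
∂V₃/∂z = 0
∇·V = -6*z
At (-3, 1, 2): -12.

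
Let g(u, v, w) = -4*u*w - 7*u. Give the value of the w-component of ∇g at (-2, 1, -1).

(∇g)_3 = ∂g/∂w = -4*u
At (-2, 1, -1): 8.

8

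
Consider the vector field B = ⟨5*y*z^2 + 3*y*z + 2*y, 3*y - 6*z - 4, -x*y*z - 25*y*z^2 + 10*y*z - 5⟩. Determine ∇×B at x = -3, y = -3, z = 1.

(∇×B)₁ = ∂B₃/∂y − ∂B₂/∂z = -x*z - 25*z^2 + 10*z + 6
(∇×B)₂ = ∂B₁/∂z − ∂B₃/∂x = 11*y*z + 3*y
(∇×B)₃ = ∂B₂/∂x − ∂B₁/∂y = -5*z^2 - 3*z - 2
∇×B = (-x*z - 25*z^2 + 10*z + 6, 11*y*z + 3*y, -5*z^2 - 3*z - 2)
At (-3, -3, 1): (-6, -42, -10).

(-6, -42, -10)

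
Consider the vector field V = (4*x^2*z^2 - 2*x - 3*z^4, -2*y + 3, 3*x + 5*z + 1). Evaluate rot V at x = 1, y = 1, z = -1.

(∇×V)₁ = ∂V₃/∂y − ∂V₂/∂z = 0
(∇×V)₂ = ∂V₁/∂z − ∂V₃/∂x = 8*x^2*z - 12*z^3 - 3
(∇×V)₃ = ∂V₂/∂x − ∂V₁/∂y = 0
∇×V = (0, 8*x^2*z - 12*z^3 - 3, 0)
At (1, 1, -1): (0, 1, 0).

(0, 1, 0)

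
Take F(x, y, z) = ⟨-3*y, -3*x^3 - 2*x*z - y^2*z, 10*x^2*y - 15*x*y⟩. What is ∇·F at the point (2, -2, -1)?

∂F₁/∂x = 0
∂F₂/∂y = -2*y*z
∂F₃/∂z = 0
∇·F = -2*y*z
At (2, -2, -1): -4.

-4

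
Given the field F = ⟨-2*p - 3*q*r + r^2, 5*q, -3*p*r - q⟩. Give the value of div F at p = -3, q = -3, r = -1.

∂F₁/∂p = -2
∂F₂/∂q = 5
∂F₃/∂r = -3*p
∇·F = -3*p + 3
At (-3, -3, -1): 12.

12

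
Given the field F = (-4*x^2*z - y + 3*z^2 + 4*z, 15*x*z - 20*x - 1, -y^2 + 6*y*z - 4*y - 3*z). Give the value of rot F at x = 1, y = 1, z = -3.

(∇×F)₁ = ∂F₃/∂y − ∂F₂/∂z = -15*x - 2*y + 6*z - 4
(∇×F)₂ = ∂F₁/∂z − ∂F₃/∂x = -4*x^2 + 6*z + 4
(∇×F)₃ = ∂F₂/∂x − ∂F₁/∂y = 15*z - 19
∇×F = (-15*x - 2*y + 6*z - 4, -4*x^2 + 6*z + 4, 15*z - 19)
At (1, 1, -3): (-39, -18, -64).

(-39, -18, -64)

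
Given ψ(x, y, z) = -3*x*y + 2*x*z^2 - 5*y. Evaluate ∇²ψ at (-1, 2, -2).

∂²ψ/∂x² = 0
∂²ψ/∂y² = 0
∂²ψ/∂z² = 4*x
∇²ψ = 4*x
At (-1, 2, -2): -4.

-4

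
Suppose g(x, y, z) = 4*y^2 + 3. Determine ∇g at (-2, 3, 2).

∂g/∂x = 0
∂g/∂y = 8*y
∂g/∂z = 0
∇g = (0, 8*y, 0)
At (-2, 3, 2): (0, 24, 0).

(0, 24, 0)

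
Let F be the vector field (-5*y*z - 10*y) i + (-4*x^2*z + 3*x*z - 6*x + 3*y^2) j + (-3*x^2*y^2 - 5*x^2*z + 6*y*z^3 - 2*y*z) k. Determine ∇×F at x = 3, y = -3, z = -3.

(33, 87, 52)

(∇×F)₁ = ∂F₃/∂y − ∂F₂/∂z = -6*x^2*y + 4*x^2 - 3*x + 6*z^3 - 2*z
(∇×F)₂ = ∂F₁/∂z − ∂F₃/∂x = 6*x*y^2 + 10*x*z - 5*y
(∇×F)₃ = ∂F₂/∂x − ∂F₁/∂y = -8*x*z + 8*z + 4
∇×F = (-6*x^2*y + 4*x^2 - 3*x + 6*z^3 - 2*z, 6*x*y^2 + 10*x*z - 5*y, -8*x*z + 8*z + 4)
At (3, -3, -3): (33, 87, 52).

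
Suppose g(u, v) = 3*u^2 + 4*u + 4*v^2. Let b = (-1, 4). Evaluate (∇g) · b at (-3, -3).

-82

∂g/∂u = 6*u + 4
∂g/∂v = 8*v
∇g at (-3, -3) = (-14, -24)
∇g · b = (-14)(-1) + (-24)(4) = -82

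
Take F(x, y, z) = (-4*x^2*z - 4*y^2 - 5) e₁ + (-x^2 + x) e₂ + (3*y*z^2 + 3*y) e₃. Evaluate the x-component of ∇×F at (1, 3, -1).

(∇×F)_1 = ∂F₃/∂y − ∂F₂/∂z
= 3*z^2 + 3 − (0)
= 3*z^2 + 3
At (1, 3, -1): 6.

6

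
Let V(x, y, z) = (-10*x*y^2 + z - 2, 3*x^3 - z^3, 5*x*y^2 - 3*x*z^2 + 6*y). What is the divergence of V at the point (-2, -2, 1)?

-28

∂V₁/∂x = -10*y^2
∂V₂/∂y = 0
∂V₃/∂z = -6*x*z
∇·V = -6*x*z - 10*y^2
At (-2, -2, 1): -28.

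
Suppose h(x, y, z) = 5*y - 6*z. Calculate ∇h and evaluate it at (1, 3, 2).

(0, 5, -6)

∂h/∂x = 0
∂h/∂y = 5
∂h/∂z = -6
∇h = (0, 5, -6)
At (1, 3, 2): (0, 5, -6).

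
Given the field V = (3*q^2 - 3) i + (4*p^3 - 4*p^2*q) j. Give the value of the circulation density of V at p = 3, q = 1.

∂V₂/∂p = 12*p^2 - 8*p*q
∂V₁/∂q = 6*q
Scalar curl = 12*p^2 - 8*p*q - 6*q
At (3, 1): 78.

78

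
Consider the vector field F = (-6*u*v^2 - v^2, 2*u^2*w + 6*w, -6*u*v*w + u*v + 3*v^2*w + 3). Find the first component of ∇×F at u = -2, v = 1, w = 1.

2

(∇×F)_1 = ∂F₃/∂v − ∂F₂/∂w
= -6*u*w + u + 6*v*w − (2*u^2 + 6)
= -2*u^2 - 6*u*w + u + 6*v*w - 6
At (-2, 1, 1): 2.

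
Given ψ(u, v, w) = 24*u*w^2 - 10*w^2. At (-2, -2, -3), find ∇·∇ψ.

-116

∂²ψ/∂u² = 0
∂²ψ/∂v² = 0
∂²ψ/∂w² = 4*(12*u - 5)
∇²ψ = 48*u - 20
At (-2, -2, -3): -116.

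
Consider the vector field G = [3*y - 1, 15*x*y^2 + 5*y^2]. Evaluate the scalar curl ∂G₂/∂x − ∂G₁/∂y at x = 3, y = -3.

132

∂G₂/∂x = 15*y^2
∂G₁/∂y = 3
Scalar curl = 15*y^2 - 3
At (3, -3): 132.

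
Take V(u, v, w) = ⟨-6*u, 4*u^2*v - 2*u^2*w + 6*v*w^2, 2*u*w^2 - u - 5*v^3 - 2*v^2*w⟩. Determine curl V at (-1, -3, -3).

(-277, -17, 12)

(∇×V)₁ = ∂V₃/∂v − ∂V₂/∂w = 2*u^2 - 15*v^2 - 16*v*w
(∇×V)₂ = ∂V₁/∂w − ∂V₃/∂u = -2*w^2 + 1
(∇×V)₃ = ∂V₂/∂u − ∂V₁/∂v = 8*u*v - 4*u*w
∇×V = (2*u^2 - 15*v^2 - 16*v*w, -2*w^2 + 1, 8*u*v - 4*u*w)
At (-1, -3, -3): (-277, -17, 12).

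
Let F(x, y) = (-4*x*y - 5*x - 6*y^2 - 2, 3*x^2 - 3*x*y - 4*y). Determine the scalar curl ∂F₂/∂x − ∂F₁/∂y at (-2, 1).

-11

∂F₂/∂x = 6*x - 3*y
∂F₁/∂y = -4*x - 12*y
Scalar curl = 10*x + 9*y
At (-2, 1): -11.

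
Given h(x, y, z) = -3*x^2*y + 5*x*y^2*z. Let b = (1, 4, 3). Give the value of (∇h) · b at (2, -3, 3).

-327

∂h/∂x = -6*x*y + 5*y^2*z
∂h/∂y = -3*x^2 + 10*x*y*z
∂h/∂z = 5*x*y^2
∇h at (2, -3, 3) = (171, -192, 90)
∇h · b = (171)(1) + (-192)(4) + (90)(3) = -327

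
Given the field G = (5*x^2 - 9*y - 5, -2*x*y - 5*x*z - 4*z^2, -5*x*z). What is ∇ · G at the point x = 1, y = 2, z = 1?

∂G₁/∂x = 10*x
∂G₂/∂y = -2*x
∂G₃/∂z = -5*x
∇·G = 3*x
At (1, 2, 1): 3.

3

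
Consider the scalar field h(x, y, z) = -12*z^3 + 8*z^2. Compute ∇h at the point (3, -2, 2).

(0, 0, -112)

∂h/∂x = 0
∂h/∂y = 0
∂h/∂z = -36*z^2 + 16*z
∇h = (0, 0, -36*z^2 + 16*z)
At (3, -2, 2): (0, 0, -112).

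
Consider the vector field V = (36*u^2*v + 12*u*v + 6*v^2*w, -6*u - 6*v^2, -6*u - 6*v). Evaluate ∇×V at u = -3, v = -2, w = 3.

(∇×V)₁ = ∂V₃/∂v − ∂V₂/∂w = -6
(∇×V)₂ = ∂V₁/∂w − ∂V₃/∂u = 6*v^2 + 6
(∇×V)₃ = ∂V₂/∂u − ∂V₁/∂v = -36*u^2 - 12*u - 12*v*w - 6
∇×V = (-6, 6*v^2 + 6, -36*u^2 - 12*u - 12*v*w - 6)
At (-3, -2, 3): (-6, 30, -222).

(-6, 30, -222)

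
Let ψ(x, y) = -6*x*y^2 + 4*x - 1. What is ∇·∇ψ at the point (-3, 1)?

∂²ψ/∂x² = 0
∂²ψ/∂y² = -12*x
∇²ψ = -12*x
At (-3, 1): 36.

36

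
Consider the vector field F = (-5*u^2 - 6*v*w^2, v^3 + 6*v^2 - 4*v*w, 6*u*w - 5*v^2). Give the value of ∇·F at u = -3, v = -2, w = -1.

∂F₁/∂u = -10*u
∂F₂/∂v = 3*v^2 + 12*v - 4*w
∂F₃/∂w = 6*u
∇·F = -4*u + 3*v^2 + 12*v - 4*w
At (-3, -2, -1): 4.

4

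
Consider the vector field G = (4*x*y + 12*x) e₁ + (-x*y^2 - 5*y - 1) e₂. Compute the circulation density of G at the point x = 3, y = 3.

∂G₂/∂x = -y^2
∂G₁/∂y = 4*x
Scalar curl = -4*x - y^2
At (3, 3): -21.

-21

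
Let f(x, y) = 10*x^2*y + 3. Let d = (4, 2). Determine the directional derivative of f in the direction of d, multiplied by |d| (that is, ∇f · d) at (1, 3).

260

∂f/∂x = 20*x*y
∂f/∂y = 10*x^2
∇f at (1, 3) = (60, 10)
∇f · d = (60)(4) + (10)(2) = 260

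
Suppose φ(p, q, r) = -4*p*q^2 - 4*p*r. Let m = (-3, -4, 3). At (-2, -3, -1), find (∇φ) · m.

312

∂φ/∂p = -4*q^2 - 4*r
∂φ/∂q = -8*p*q
∂φ/∂r = -4*p
∇φ at (-2, -3, -1) = (-32, -48, 8)
∇φ · m = (-32)(-3) + (-48)(-4) + (8)(3) = 312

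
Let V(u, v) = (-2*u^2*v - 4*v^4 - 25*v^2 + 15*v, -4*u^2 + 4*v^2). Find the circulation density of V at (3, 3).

561

∂V₂/∂u = -8*u
∂V₁/∂v = -2*u^2 - 16*v^3 - 50*v + 15
Scalar curl = 2*u^2 - 8*u + 16*v^3 + 50*v - 15
At (3, 3): 561.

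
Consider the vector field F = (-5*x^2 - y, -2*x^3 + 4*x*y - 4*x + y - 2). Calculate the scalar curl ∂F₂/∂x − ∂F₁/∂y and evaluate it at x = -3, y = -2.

∂F₂/∂x = -6*x^2 + 4*y - 4
∂F₁/∂y = -1
Scalar curl = -6*x^2 + 4*y - 3
At (-3, -2): -65.

-65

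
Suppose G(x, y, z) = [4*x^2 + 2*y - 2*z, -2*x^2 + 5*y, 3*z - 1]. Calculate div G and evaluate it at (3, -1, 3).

32

∂G₁/∂x = 8*x
∂G₂/∂y = 5
∂G₃/∂z = 3
∇·G = 8*x + 8
At (3, -1, 3): 32.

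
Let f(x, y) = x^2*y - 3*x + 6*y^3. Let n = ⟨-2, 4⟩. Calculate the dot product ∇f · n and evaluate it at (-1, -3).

646

∂f/∂x = 2*x*y - 3
∂f/∂y = x^2 + 18*y^2
∇f at (-1, -3) = (3, 163)
∇f · n = (3)(-2) + (163)(4) = 646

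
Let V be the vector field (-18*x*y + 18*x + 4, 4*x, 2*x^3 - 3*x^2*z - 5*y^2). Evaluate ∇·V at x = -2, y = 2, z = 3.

∂V₁/∂x = -18*y + 18
∂V₂/∂y = 0
∂V₃/∂z = -3*x^2
∇·V = -3*x^2 - 18*y + 18
At (-2, 2, 3): -30.

-30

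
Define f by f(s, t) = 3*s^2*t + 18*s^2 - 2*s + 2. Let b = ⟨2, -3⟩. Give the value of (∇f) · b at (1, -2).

35

∂f/∂s = 6*s*t + 36*s - 2
∂f/∂t = 3*s^2
∇f at (1, -2) = (22, 3)
∇f · b = (22)(2) + (3)(-3) = 35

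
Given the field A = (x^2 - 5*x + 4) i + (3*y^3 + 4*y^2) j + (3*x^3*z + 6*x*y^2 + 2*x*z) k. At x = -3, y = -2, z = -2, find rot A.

(72, 142, 0)

(∇×A)₁ = ∂A₃/∂y − ∂A₂/∂z = 12*x*y
(∇×A)₂ = ∂A₁/∂z − ∂A₃/∂x = -9*x^2*z - 6*y^2 - 2*z
(∇×A)₃ = ∂A₂/∂x − ∂A₁/∂y = 0
∇×A = (12*x*y, -9*x^2*z - 6*y^2 - 2*z, 0)
At (-3, -2, -2): (72, 142, 0).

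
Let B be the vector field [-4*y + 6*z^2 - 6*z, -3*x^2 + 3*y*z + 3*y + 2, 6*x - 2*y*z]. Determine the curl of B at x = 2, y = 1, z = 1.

(∇×B)₁ = ∂B₃/∂y − ∂B₂/∂z = -3*y - 2*z
(∇×B)₂ = ∂B₁/∂z − ∂B₃/∂x = 12*z - 12
(∇×B)₃ = ∂B₂/∂x − ∂B₁/∂y = -6*x + 4
∇×B = (-3*y - 2*z, 12*z - 12, -6*x + 4)
At (2, 1, 1): (-5, 0, -8).

(-5, 0, -8)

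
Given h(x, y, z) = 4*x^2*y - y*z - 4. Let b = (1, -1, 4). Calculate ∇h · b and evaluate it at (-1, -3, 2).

∂h/∂x = 8*x*y
∂h/∂y = 4*x^2 - z
∂h/∂z = -y
∇h at (-1, -3, 2) = (24, 2, 3)
∇h · b = (24)(1) + (2)(-1) + (3)(4) = 34

34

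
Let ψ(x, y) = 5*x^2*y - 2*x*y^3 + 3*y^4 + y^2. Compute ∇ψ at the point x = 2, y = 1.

∂ψ/∂x = 10*x*y - 2*y^3
∂ψ/∂y = 5*x^2 - 6*x*y^2 + 12*y^3 + 2*y
∇ψ = (10*x*y - 2*y^3, 5*x^2 - 6*x*y^2 + 12*y^3 + 2*y)
At (2, 1): (18, 22).

(18, 22)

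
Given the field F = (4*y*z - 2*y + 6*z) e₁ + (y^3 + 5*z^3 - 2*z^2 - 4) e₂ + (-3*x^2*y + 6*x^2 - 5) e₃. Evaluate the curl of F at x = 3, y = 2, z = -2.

(-95, 14, 10)

(∇×F)₁ = ∂F₃/∂y − ∂F₂/∂z = -3*x^2 - 15*z^2 + 4*z
(∇×F)₂ = ∂F₁/∂z − ∂F₃/∂x = 6*x*y - 12*x + 4*y + 6
(∇×F)₃ = ∂F₂/∂x − ∂F₁/∂y = -4*z + 2
∇×F = (-3*x^2 - 15*z^2 + 4*z, 6*x*y - 12*x + 4*y + 6, -4*z + 2)
At (3, 2, -2): (-95, 14, 10).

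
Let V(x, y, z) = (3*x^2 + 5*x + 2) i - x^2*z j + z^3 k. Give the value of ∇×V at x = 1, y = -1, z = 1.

(1, 0, -2)

(∇×V)₁ = ∂V₃/∂y − ∂V₂/∂z = x^2
(∇×V)₂ = ∂V₁/∂z − ∂V₃/∂x = 0
(∇×V)₃ = ∂V₂/∂x − ∂V₁/∂y = -2*x*z
∇×V = (x^2, 0, -2*x*z)
At (1, -1, 1): (1, 0, -2).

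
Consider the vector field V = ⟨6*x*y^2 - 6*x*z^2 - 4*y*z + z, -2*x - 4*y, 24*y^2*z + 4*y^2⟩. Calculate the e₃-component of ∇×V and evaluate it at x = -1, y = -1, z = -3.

-26

(∇×V)_3 = ∂V₂/∂x − ∂V₁/∂y
= -2 − (12*x*y - 4*z)
= -12*x*y + 4*z - 2
At (-1, -1, -3): -26.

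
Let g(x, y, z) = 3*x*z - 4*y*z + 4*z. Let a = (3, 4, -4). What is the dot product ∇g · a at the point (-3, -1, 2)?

∂g/∂x = 3*z
∂g/∂y = -4*z
∂g/∂z = 3*x - 4*y + 4
∇g at (-3, -1, 2) = (6, -8, -1)
∇g · a = (6)(3) + (-8)(4) + (-1)(-4) = -10

-10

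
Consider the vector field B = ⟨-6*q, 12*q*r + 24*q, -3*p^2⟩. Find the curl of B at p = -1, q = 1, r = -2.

(∇×B)₁ = ∂B₃/∂q − ∂B₂/∂r = -12*q
(∇×B)₂ = ∂B₁/∂r − ∂B₃/∂p = 6*p
(∇×B)₃ = ∂B₂/∂p − ∂B₁/∂q = 6
∇×B = (-12*q, 6*p, 6)
At (-1, 1, -2): (-12, -6, 6).

(-12, -6, 6)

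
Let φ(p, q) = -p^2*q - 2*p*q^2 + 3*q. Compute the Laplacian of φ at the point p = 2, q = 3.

∂²φ/∂p² = -2*q
∂²φ/∂q² = -4*p
∇²φ = -4*p - 2*q
At (2, 3): -14.

-14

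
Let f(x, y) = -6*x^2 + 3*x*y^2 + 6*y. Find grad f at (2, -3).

∂f/∂x = -12*x + 3*y^2
∂f/∂y = 6*x*y + 6
∇f = (-12*x + 3*y^2, 6*x*y + 6)
At (2, -3): (3, -30).

(3, -30)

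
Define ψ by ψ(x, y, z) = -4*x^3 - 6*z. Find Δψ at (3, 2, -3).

∂²ψ/∂x² = -24*x
∂²ψ/∂y² = 0
∂²ψ/∂z² = 0
∇²ψ = -24*x
At (3, 2, -3): -72.

-72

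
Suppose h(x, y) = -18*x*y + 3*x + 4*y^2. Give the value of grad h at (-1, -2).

(39, 2)

∂h/∂x = -18*y + 3
∂h/∂y = -18*x + 8*y
∇h = (-18*y + 3, -18*x + 8*y)
At (-1, -2): (39, 2).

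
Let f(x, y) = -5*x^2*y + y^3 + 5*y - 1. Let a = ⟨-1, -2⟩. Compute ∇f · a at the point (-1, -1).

∂f/∂x = -10*x*y
∂f/∂y = -5*x^2 + 3*y^2 + 5
∇f at (-1, -1) = (-10, 3)
∇f · a = (-10)(-1) + (3)(-2) = 4

4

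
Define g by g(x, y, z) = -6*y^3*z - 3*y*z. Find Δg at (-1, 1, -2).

72

∂²g/∂x² = 0
∂²g/∂y² = -36*y*z
∂²g/∂z² = 0
∇²g = -36*y*z
At (-1, 1, -2): 72.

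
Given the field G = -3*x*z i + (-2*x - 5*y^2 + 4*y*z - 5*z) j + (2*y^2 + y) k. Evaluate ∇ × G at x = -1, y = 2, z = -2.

(6, 3, -2)

(∇×G)₁ = ∂G₃/∂y − ∂G₂/∂z = 6
(∇×G)₂ = ∂G₁/∂z − ∂G₃/∂x = -3*x
(∇×G)₃ = ∂G₂/∂x − ∂G₁/∂y = -2
∇×G = (6, -3*x, -2)
At (-1, 2, -2): (6, 3, -2).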